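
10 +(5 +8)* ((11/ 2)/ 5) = 243/ 10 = 24.30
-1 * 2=-2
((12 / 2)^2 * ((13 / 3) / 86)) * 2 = 156 / 43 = 3.63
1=1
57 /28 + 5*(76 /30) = 1235 /84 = 14.70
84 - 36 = 48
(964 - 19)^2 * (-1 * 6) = -5358150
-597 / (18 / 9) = -597 / 2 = -298.50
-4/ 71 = -0.06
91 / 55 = 1.65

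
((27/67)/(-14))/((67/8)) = -108/31423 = -0.00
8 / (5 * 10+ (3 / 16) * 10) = 64 / 415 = 0.15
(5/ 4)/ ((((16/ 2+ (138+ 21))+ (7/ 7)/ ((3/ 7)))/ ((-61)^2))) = 55815/ 2032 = 27.47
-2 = -2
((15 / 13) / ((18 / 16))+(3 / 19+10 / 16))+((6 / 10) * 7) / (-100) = 1309003 / 741000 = 1.77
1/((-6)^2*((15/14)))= 7/270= 0.03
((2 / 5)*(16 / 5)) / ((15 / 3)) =32 / 125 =0.26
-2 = -2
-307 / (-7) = 307 / 7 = 43.86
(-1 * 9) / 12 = -3 / 4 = -0.75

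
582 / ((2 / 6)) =1746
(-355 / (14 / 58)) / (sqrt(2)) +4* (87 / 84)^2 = 841 / 196 - 10295* sqrt(2) / 14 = -1035.66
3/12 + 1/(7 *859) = 6017/24052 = 0.25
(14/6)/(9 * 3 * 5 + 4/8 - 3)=14/795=0.02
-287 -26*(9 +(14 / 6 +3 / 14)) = -12332 / 21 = -587.24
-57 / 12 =-19 / 4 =-4.75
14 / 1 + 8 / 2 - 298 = -280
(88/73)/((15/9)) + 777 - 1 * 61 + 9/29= 7589801/10585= 717.03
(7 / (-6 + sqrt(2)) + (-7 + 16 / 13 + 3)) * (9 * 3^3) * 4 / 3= -286740 / 221-1134 * sqrt(2) / 17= -1391.80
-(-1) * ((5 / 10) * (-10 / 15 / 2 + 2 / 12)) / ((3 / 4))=-1 / 9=-0.11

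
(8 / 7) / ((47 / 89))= 712 / 329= 2.16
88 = 88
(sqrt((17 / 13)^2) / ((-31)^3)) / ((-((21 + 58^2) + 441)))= 17 / 1481744758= 0.00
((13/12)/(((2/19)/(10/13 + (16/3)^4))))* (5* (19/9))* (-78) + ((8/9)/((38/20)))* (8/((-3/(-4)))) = -190099001575/27702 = -6862284.37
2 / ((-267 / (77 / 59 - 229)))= 8956 / 5251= 1.71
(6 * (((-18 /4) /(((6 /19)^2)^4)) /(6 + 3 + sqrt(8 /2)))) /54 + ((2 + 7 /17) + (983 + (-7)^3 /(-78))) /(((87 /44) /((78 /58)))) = 112841164488199 /528296338944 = 213.59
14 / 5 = 2.80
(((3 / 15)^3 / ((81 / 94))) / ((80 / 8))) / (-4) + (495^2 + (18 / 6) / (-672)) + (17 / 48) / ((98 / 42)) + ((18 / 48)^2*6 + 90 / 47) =65297486598773 / 266490000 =245027.91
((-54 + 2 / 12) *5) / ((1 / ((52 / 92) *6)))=-20995 / 23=-912.83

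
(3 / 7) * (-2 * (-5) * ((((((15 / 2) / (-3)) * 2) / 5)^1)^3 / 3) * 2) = -20 / 7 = -2.86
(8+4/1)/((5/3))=36/5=7.20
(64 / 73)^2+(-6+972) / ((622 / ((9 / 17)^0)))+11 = 22078272 / 1657319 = 13.32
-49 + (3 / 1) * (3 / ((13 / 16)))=-493 / 13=-37.92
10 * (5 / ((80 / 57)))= 285 / 8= 35.62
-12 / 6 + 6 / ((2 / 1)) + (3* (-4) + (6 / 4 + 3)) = -13 / 2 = -6.50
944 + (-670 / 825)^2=25718356 / 27225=944.66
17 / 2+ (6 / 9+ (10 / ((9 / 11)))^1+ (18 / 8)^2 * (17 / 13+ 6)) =109295 / 1872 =58.38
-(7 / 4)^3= -343 / 64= -5.36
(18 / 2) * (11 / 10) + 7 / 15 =311 / 30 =10.37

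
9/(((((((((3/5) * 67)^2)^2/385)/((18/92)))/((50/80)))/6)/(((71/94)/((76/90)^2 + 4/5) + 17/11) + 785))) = 818178360890625/1067907528932224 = 0.77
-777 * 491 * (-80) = 30520560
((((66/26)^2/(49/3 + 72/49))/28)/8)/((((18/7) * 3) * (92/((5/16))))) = 29645/41665654784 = 0.00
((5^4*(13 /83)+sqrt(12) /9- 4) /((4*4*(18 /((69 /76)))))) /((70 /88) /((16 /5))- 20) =-1971629 /131569110- 253*sqrt(3) /7133265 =-0.02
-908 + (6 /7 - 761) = -11677 /7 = -1668.14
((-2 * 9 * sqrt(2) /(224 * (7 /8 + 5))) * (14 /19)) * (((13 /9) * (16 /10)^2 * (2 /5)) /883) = -0.00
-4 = -4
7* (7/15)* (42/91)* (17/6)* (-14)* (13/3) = -11662/45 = -259.16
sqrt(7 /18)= sqrt(14) /6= 0.62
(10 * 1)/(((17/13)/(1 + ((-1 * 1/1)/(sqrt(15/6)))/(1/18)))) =130/17 - 468 * sqrt(10)/17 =-79.41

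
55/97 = 0.57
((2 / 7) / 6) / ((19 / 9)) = 3 / 133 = 0.02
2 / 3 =0.67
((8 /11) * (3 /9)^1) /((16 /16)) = 8 /33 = 0.24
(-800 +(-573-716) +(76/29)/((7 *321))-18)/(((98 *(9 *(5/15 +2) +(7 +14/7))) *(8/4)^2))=-27459673/153263376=-0.18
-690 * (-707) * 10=4878300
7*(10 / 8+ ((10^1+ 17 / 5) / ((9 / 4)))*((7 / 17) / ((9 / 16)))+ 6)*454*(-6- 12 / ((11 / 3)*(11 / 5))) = -276257.97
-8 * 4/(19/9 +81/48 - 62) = 4608/8381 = 0.55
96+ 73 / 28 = 2761 / 28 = 98.61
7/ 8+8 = 71/ 8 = 8.88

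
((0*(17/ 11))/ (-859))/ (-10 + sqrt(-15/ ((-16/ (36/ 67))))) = 0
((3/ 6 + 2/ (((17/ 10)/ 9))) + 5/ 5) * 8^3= 105216/ 17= 6189.18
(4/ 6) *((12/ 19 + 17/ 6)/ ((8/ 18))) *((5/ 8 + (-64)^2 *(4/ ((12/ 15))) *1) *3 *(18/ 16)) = 1747406925/ 4864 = 359253.07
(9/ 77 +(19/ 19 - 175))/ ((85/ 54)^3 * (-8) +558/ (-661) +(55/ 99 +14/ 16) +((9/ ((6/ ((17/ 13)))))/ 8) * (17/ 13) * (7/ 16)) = 7536462863125248/ 1320813131682737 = 5.71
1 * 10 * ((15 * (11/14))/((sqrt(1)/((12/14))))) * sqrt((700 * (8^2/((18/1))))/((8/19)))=33000 * sqrt(133)/49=7766.83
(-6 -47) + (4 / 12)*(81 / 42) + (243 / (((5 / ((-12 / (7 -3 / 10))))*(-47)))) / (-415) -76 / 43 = -42584115669 / 786714670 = -54.13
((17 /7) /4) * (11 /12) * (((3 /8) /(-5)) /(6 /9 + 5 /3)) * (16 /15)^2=-0.02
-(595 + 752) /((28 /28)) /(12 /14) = -3143 /2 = -1571.50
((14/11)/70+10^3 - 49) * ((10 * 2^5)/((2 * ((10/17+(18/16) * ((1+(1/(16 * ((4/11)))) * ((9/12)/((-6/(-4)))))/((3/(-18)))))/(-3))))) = 43706056704/645491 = 67709.78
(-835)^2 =697225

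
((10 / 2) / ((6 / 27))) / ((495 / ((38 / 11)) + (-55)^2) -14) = 855 / 119863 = 0.01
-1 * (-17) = 17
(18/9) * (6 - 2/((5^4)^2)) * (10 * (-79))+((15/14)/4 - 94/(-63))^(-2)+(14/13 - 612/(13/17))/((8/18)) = -18023549829546167/1598124531250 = -11277.94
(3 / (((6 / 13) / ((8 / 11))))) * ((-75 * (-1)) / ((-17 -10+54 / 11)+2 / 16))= -31200 / 1933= -16.14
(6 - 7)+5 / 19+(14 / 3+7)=623 / 57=10.93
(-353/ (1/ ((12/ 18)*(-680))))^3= 110647305216512000/ 27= 4098048341352296.30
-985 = -985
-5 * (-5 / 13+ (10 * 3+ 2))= -2055 / 13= -158.08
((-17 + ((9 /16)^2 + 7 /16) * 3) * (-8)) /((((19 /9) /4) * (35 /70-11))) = -1617 /76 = -21.28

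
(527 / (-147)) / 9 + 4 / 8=269 / 2646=0.10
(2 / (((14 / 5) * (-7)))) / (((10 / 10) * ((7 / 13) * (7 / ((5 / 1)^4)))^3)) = -2681884765625 / 5764801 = -465217.23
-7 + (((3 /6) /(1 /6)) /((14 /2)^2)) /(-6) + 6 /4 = -270 /49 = -5.51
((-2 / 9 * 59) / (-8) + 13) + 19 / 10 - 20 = -623 / 180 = -3.46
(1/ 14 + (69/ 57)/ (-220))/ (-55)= -1929/ 1609300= -0.00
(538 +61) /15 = 599 /15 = 39.93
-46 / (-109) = 46 / 109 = 0.42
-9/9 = -1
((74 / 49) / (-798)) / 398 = -37 / 7781298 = -0.00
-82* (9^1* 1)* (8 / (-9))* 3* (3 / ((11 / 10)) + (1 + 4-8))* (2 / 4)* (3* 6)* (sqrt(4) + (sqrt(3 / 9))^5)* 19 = -2019168 / 11-37392* sqrt(3) / 11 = -189448.44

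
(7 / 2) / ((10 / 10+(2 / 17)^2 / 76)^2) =3.50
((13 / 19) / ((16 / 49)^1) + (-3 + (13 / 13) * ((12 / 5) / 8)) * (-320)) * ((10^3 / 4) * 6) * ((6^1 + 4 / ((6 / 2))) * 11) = 3982306625 / 38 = 104797542.76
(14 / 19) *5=70 / 19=3.68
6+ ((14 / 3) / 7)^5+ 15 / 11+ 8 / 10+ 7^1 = 204422 / 13365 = 15.30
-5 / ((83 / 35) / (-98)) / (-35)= -490 / 83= -5.90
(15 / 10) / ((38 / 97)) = 3.83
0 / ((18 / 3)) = 0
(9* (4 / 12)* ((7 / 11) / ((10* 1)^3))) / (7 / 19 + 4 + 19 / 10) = 133 / 436700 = 0.00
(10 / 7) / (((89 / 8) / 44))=5.65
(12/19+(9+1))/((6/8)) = 808/57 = 14.18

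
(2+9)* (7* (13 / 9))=1001 / 9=111.22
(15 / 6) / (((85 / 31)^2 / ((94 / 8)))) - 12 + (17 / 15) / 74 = -10364731 / 1283160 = -8.08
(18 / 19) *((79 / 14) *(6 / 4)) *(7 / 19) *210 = 223965 / 361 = 620.40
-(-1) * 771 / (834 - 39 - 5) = 771 / 790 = 0.98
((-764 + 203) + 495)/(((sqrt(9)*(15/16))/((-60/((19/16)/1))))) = 22528/19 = 1185.68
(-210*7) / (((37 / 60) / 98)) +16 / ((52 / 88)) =-112353776 / 481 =-233583.73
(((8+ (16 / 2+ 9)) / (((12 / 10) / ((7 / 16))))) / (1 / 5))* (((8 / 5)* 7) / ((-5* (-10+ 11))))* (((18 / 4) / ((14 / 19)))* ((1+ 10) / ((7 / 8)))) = -15675 / 2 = -7837.50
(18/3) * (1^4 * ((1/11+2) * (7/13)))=966/143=6.76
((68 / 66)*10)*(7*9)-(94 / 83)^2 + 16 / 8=49241822 / 75779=649.81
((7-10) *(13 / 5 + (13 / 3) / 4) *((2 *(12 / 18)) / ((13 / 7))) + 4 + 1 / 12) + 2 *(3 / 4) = -47 / 20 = -2.35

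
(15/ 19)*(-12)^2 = 2160/ 19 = 113.68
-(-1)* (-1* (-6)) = 6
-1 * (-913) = 913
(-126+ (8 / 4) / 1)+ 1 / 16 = -1983 / 16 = -123.94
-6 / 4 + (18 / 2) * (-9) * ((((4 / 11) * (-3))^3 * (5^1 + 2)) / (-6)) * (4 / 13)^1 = -1358277 / 34606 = -39.25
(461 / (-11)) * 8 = -3688 / 11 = -335.27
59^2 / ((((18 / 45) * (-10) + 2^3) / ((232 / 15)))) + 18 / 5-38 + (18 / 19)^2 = 13426.36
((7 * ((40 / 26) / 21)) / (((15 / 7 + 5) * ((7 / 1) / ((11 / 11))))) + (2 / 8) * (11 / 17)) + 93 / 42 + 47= 4584037 / 92820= 49.39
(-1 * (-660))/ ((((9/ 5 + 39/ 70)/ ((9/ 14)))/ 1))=180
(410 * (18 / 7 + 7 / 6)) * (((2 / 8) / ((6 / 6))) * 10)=160925 / 42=3831.55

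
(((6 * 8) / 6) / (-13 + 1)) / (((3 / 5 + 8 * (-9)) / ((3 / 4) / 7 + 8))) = 1135 / 14994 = 0.08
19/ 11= 1.73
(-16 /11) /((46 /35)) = -280 /253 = -1.11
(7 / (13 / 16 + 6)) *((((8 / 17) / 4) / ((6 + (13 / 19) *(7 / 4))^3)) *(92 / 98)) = 646172672 / 2122928846633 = 0.00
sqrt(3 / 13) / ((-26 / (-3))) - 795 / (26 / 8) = -3180 / 13 +3* sqrt(39) / 338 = -244.56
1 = 1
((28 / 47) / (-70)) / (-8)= 1 / 940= 0.00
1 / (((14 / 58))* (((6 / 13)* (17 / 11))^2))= 593021 / 72828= 8.14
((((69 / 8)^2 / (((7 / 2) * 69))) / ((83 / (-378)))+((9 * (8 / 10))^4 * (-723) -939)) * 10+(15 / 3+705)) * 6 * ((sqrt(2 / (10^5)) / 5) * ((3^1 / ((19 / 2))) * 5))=-14520553461711 * sqrt(5) / 197125000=-164712.46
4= 4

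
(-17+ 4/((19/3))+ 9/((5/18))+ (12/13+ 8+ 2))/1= 33289/1235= 26.95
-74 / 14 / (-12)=37 / 84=0.44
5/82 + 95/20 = 789/164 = 4.81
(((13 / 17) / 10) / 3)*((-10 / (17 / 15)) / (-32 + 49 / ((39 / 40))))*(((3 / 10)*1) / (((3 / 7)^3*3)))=-57967 / 3703824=-0.02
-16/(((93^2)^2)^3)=-16/418596297479370673535601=-0.00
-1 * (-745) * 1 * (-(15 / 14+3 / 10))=-7152 / 7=-1021.71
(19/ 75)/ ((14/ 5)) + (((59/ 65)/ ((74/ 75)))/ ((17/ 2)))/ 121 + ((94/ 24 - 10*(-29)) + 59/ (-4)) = 9670592733/ 34629595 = 279.26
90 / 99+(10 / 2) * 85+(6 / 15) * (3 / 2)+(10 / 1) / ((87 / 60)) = 691282 / 1595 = 433.41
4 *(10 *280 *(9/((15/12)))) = 80640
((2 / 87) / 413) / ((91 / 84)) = 8 / 155701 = 0.00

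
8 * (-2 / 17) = -16 / 17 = -0.94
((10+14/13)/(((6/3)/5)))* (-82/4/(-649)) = 7380/8437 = 0.87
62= 62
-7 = -7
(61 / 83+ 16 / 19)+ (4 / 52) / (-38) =64579 / 41002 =1.58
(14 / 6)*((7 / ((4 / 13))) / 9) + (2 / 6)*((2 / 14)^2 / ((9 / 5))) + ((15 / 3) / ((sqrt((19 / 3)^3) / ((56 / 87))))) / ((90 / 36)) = 112*sqrt(57) / 10469 + 10411 / 1764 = 5.98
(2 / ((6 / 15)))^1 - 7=-2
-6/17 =-0.35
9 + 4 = 13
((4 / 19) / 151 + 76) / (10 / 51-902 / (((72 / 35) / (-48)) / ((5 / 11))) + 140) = 5560224 / 710149225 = 0.01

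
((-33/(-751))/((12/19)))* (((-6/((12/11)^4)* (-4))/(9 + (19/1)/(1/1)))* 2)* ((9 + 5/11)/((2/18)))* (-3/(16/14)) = -3616327/192256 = -18.81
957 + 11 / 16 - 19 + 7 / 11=939.32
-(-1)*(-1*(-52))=52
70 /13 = 5.38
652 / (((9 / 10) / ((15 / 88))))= 4075 / 33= 123.48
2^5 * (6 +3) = 288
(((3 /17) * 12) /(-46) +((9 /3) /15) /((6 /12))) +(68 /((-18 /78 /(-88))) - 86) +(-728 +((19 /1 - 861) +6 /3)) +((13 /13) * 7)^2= 142672111 /5865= 24326.02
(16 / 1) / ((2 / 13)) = 104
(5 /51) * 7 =35 /51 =0.69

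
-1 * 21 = -21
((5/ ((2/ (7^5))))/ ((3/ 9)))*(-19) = -4789995/ 2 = -2394997.50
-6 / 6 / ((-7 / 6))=0.86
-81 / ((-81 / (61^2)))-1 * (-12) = 3733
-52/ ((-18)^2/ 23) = -3.69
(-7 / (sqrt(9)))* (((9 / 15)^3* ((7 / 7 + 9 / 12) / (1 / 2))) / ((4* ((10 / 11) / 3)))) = -14553 / 10000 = -1.46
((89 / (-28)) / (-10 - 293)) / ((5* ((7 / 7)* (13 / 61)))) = 5429 / 551460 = 0.01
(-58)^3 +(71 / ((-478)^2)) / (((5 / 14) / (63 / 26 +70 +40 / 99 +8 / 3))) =-286872011710943 / 1470294540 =-195111.93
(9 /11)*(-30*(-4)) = 1080 /11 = 98.18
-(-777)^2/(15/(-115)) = 4628589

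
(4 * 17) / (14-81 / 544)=36992 / 7535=4.91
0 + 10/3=10/3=3.33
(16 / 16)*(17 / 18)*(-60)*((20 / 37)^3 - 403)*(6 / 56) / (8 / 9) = 15609946635 / 5673136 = 2751.56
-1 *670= -670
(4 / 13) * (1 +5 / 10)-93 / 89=-675 / 1157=-0.58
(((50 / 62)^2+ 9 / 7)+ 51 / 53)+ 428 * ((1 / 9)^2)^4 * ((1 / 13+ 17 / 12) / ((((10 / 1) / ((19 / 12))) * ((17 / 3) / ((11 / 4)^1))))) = 4718682767075505769 / 1628061790632994080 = 2.90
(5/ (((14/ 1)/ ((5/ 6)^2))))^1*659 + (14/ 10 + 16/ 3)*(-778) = -12789229/ 2520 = -5075.09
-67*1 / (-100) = 67 / 100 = 0.67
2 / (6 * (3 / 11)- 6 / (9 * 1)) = 33 / 16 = 2.06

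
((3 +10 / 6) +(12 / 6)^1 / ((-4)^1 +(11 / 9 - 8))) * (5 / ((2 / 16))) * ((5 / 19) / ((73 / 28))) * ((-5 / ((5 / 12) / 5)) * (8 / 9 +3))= -5111680000 / 1210851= -4221.56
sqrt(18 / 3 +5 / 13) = sqrt(1079) / 13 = 2.53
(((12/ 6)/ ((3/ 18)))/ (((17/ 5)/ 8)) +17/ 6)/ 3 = 3169/ 306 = 10.36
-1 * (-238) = 238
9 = 9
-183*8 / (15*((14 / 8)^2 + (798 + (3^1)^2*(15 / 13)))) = -101504 / 843905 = -0.12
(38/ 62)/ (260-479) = -19/ 6789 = -0.00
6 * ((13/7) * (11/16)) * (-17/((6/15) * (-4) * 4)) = 36465/1792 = 20.35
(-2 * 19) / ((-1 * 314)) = 19 / 157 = 0.12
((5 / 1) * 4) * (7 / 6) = 23.33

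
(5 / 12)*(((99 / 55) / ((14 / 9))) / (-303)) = -9 / 5656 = -0.00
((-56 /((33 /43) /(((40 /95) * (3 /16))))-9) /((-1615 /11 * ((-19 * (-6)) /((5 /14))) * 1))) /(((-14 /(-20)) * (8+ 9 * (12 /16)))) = 0.00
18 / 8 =2.25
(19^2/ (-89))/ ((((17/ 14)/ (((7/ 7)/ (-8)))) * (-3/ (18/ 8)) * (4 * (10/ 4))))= -7581/ 242080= -0.03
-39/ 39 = -1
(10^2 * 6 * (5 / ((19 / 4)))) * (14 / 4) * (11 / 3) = 154000 / 19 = 8105.26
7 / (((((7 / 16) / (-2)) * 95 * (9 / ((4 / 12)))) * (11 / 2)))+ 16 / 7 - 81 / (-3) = 29.28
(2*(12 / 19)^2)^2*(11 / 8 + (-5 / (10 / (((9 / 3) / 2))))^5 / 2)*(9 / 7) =1875717 / 1824494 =1.03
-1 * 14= -14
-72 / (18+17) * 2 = -144 / 35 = -4.11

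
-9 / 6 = -3 / 2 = -1.50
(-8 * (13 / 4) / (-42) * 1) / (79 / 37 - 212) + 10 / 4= 2.50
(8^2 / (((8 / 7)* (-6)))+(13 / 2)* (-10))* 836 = -186428 / 3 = -62142.67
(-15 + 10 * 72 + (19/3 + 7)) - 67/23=49364/69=715.42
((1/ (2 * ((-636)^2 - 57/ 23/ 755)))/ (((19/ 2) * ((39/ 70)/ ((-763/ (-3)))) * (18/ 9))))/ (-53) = -463732325/ 827569254784077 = -0.00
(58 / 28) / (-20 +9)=-29 / 154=-0.19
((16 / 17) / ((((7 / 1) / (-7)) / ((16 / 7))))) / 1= -2.15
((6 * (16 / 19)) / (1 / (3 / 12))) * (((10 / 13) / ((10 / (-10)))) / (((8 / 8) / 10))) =-2400 / 247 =-9.72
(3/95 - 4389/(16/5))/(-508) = 2084727/772160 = 2.70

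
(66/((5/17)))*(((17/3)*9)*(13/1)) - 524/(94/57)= 34887972/235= 148459.46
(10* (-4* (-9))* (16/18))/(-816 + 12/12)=-64/163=-0.39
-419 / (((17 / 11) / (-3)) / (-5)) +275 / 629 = -2557720 / 629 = -4066.33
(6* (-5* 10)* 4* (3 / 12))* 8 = -2400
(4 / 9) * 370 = 1480 / 9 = 164.44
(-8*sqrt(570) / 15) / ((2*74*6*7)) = -sqrt(570) / 11655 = -0.00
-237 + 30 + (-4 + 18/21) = -1471/7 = -210.14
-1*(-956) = 956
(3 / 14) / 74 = 3 / 1036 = 0.00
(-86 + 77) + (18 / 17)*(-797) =-14499 / 17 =-852.88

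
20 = 20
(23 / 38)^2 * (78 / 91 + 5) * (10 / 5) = 21689 / 5054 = 4.29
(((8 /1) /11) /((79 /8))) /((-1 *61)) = -64 /53009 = -0.00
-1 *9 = -9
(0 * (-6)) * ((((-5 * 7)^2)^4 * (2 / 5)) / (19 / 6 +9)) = 0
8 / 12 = 0.67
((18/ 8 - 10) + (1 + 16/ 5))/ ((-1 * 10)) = 71/ 200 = 0.36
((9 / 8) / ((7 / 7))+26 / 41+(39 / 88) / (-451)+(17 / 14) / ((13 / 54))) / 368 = 12283295 / 664535872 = 0.02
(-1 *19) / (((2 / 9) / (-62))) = 5301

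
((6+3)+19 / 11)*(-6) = -708 / 11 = -64.36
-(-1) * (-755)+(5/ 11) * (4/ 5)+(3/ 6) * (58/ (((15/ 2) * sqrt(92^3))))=-8301/ 11+29 * sqrt(23)/ 31740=-754.63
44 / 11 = 4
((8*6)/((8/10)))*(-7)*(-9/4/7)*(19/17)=2565/17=150.88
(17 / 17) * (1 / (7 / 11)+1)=18 / 7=2.57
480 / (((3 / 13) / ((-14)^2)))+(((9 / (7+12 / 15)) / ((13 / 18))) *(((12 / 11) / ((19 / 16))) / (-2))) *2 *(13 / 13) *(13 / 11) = 12184280320 / 29887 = 407678.27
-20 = -20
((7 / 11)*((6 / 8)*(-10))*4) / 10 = -21 / 11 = -1.91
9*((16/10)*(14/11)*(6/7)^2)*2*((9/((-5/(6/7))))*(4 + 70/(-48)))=-1423008/13475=-105.60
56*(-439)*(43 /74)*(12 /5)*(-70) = 88797408 /37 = 2399929.95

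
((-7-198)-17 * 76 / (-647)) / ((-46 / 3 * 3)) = 131343 / 29762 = 4.41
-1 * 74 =-74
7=7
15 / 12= 5 / 4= 1.25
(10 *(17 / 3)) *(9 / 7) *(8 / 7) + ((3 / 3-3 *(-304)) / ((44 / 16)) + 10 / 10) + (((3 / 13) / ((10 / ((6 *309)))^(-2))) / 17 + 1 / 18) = 2582764076015 / 6203782494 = 416.32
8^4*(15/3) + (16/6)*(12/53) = 1085472/53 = 20480.60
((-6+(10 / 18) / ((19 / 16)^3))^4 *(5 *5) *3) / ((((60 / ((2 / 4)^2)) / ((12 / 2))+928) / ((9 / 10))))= 4684417341655393898405 / 65078098565302331883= 71.98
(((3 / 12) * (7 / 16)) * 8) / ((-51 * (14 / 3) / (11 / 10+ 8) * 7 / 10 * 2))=-0.02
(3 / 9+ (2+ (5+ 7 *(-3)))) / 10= -41 / 30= -1.37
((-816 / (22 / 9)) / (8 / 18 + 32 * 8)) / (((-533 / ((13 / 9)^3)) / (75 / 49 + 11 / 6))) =2841397 / 114760107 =0.02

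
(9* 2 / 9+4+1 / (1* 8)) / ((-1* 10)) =-0.61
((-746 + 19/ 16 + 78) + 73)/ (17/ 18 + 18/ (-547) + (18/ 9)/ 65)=-3040272495/ 4824536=-630.17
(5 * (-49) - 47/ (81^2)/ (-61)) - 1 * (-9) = -94452109/ 400221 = -236.00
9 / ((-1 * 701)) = -9 / 701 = -0.01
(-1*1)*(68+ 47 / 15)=-1067 / 15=-71.13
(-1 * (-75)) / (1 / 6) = 450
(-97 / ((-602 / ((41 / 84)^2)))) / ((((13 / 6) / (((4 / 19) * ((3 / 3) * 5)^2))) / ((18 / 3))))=4076425 / 7286006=0.56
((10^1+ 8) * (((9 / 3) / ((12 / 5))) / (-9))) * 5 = -25 / 2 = -12.50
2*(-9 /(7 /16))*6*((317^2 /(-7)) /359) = 173644992 /17591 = 9871.24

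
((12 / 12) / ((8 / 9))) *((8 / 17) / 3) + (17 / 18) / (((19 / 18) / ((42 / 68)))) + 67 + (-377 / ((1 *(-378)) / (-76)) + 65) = 6950831 / 122094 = 56.93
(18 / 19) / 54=1 / 57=0.02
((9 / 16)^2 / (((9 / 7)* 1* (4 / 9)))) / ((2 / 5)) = 2835 / 2048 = 1.38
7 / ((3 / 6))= 14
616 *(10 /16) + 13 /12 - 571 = -2219 /12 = -184.92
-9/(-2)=9/2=4.50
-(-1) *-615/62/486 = -205/10044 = -0.02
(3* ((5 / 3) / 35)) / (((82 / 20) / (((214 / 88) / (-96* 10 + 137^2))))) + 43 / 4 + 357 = 367.75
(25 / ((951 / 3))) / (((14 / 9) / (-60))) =-6750 / 2219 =-3.04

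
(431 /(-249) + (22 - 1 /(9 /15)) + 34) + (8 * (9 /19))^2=2006398 /29963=66.96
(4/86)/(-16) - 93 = -31993/344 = -93.00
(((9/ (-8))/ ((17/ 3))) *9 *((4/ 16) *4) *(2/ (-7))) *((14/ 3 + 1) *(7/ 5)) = 81/ 20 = 4.05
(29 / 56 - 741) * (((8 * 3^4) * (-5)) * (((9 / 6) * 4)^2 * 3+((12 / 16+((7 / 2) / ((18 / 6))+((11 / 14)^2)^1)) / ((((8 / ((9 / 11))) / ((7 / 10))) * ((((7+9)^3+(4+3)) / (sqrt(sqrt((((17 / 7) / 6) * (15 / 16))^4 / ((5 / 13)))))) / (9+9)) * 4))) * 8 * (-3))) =-3445703060355 * 13^(1 / 4) * 5^(3 / 4) / 3963038464+1813766580 / 7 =259103991.13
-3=-3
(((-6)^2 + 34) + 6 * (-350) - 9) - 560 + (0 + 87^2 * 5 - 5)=35241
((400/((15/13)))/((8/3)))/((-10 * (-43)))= 13/43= 0.30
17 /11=1.55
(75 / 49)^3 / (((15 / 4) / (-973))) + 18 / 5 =-926.82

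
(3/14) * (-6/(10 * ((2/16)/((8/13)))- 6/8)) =-288/287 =-1.00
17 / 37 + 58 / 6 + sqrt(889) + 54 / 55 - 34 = 6.92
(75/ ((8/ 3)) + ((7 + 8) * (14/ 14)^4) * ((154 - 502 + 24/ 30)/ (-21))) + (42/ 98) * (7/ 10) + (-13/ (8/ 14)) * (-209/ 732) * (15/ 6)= 8569199/ 29280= 292.66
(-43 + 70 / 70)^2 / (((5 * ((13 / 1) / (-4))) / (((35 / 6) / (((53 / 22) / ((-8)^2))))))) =-11590656 / 689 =-16822.43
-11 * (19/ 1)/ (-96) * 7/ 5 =3.05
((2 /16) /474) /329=1 /1247568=0.00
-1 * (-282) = 282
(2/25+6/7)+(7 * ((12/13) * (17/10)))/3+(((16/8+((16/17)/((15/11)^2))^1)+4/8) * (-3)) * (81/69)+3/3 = -8874209/1779050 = -4.99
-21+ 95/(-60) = -271/12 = -22.58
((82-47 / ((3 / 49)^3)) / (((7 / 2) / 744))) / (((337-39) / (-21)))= 1370767672 / 447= 3066594.34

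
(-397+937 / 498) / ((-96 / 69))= 4525687 / 15936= 283.99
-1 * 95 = -95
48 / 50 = 24 / 25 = 0.96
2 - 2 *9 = -16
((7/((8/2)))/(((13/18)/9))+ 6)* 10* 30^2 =3253500/13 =250269.23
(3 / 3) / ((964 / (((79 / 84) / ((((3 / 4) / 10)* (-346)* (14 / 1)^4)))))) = -395 / 403622928576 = -0.00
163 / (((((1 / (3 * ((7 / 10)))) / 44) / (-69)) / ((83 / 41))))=-431277462 / 205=-2103792.50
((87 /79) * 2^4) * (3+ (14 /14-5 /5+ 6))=12528 /79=158.58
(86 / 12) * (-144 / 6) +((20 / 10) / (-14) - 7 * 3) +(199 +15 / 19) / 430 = -5509634 / 28595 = -192.68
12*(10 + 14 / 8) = 141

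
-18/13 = -1.38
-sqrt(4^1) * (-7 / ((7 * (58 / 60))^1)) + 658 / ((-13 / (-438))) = 8358696 / 377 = 22171.61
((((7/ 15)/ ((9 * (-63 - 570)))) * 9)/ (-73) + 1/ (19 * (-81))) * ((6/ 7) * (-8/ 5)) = 1213088/ 1382804325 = 0.00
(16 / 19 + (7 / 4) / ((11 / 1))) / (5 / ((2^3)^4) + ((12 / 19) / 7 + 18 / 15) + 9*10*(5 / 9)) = 29998080 / 1536806623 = 0.02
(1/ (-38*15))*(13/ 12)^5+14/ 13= 1.07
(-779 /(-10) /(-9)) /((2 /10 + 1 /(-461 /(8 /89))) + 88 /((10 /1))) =-31961591 /33232770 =-0.96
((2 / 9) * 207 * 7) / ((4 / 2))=161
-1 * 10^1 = -10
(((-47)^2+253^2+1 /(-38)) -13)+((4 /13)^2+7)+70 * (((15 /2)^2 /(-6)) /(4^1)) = 3393282349 /51376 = 66048.01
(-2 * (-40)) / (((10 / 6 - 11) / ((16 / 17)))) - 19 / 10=-11861 / 1190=-9.97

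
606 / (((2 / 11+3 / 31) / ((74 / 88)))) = 347541 / 190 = 1829.16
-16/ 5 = -3.20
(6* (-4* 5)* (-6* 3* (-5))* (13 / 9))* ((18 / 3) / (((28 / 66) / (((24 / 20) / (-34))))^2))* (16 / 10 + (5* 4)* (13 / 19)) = -13320264672 / 1345295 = -9901.37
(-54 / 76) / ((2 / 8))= -2.84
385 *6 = 2310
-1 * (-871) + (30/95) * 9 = 16603/19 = 873.84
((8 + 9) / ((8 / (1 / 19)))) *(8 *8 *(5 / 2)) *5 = 1700 / 19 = 89.47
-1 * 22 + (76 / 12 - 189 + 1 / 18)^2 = 10797241 / 324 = 33324.82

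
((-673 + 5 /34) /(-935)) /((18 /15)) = 22877 /38148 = 0.60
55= 55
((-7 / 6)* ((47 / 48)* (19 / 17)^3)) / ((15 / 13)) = -29335943 / 21224160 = -1.38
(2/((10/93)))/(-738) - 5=-6181/1230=-5.03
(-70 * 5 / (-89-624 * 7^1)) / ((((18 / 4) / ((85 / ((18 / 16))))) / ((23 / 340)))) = 32200 / 361017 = 0.09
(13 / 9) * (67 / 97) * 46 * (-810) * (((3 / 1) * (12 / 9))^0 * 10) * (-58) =2091445200 / 97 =21561290.72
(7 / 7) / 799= 1 / 799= 0.00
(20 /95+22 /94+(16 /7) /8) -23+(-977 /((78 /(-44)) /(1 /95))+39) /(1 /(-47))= -2593833467 /1218945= -2127.93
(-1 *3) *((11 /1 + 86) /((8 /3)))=-873 /8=-109.12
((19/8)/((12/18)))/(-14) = -57/224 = -0.25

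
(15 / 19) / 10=3 / 38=0.08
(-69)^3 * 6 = -1971054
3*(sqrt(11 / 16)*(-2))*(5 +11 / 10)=-183*sqrt(11) / 20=-30.35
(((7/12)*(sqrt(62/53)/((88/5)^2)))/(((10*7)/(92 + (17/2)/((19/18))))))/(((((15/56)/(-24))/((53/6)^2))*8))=-2.54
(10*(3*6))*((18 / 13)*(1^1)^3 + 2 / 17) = 59760 / 221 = 270.41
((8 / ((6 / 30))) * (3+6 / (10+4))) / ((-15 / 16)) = -1024 / 7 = -146.29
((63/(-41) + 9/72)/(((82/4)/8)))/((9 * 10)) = -463/75645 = -0.01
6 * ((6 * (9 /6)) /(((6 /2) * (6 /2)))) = 6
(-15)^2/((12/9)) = 168.75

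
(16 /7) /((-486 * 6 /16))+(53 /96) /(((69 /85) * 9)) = 236711 /3755808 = 0.06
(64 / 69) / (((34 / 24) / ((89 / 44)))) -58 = -243762 / 4301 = -56.68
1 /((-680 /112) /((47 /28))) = -47 /170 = -0.28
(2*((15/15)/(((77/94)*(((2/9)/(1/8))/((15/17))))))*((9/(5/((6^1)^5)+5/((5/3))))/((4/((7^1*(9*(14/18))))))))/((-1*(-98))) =13876515/30542897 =0.45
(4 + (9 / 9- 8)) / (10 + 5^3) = -1 / 45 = -0.02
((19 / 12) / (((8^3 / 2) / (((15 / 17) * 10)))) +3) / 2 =26587 / 17408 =1.53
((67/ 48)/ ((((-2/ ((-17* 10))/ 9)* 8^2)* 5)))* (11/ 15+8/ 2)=80869/ 5120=15.79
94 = 94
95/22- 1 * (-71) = 1657/22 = 75.32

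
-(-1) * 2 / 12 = 1 / 6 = 0.17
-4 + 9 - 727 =-722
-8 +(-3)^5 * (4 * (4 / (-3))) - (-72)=1360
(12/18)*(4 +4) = 16/3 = 5.33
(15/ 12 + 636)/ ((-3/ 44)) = -28039/ 3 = -9346.33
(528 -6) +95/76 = 523.25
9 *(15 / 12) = 45 / 4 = 11.25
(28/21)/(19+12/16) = 16/237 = 0.07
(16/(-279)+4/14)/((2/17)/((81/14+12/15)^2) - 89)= -1611334222/627956825769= -0.00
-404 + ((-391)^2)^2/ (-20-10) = -23372612281/ 30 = -779087076.03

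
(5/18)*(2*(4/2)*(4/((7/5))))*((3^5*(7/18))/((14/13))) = 1950/7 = 278.57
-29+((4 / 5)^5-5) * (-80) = 215491 / 625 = 344.79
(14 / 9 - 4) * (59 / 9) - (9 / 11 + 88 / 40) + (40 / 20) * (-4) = -120476 / 4455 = -27.04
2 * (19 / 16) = 2.38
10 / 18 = 5 / 9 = 0.56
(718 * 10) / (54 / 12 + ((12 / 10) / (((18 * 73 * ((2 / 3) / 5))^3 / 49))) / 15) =2413274739840 / 1512498341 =1595.56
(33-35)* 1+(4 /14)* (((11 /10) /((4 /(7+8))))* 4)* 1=19 /7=2.71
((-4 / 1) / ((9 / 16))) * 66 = -1408 / 3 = -469.33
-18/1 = -18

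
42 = 42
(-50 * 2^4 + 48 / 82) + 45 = -30931 / 41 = -754.41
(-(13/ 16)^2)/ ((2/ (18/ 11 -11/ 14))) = -22139/ 78848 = -0.28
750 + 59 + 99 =908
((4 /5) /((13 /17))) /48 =0.02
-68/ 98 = -34/ 49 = -0.69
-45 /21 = -15 /7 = -2.14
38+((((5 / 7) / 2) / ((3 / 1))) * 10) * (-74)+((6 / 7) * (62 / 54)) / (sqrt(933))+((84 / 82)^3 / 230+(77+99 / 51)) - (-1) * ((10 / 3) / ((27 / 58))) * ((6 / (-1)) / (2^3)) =62 * sqrt(933) / 58779+597947013077 / 25465964895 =23.51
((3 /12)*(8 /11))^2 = 4 /121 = 0.03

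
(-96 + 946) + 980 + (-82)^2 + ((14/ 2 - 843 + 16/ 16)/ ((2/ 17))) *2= -5641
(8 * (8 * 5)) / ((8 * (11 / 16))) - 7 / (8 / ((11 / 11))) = 5043 / 88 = 57.31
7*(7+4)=77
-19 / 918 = -0.02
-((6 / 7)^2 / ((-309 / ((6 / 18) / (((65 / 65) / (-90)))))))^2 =-129600 / 25472209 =-0.01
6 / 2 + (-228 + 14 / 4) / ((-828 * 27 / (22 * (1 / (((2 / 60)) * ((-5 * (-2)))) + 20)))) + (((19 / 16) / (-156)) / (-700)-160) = -21500022461 / 141523200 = -151.92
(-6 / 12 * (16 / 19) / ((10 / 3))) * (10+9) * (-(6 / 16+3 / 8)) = 9 / 5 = 1.80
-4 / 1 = -4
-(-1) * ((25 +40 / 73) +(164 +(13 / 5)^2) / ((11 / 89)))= 28248568 / 20075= 1407.15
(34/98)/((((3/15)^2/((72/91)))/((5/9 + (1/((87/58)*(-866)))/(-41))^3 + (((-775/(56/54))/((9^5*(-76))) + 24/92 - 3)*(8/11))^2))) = 426459839394107754644779431058850/15012468615444680744866461122163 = 28.41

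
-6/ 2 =-3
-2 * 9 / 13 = -18 / 13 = -1.38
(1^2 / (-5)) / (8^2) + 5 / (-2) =-801 / 320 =-2.50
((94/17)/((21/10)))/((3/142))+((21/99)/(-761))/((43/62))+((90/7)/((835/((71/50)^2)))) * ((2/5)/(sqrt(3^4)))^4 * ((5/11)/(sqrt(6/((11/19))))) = 20164 * sqrt(1254)/41744533359375+48046371502/385509663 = 124.63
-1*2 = -2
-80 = -80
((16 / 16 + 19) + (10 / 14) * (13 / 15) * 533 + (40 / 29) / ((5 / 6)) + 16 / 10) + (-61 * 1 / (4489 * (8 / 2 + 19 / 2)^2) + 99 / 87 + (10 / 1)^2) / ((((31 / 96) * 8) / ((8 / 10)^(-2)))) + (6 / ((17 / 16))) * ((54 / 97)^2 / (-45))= 1819799923711710443 / 4392037019069532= 414.34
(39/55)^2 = 1521/3025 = 0.50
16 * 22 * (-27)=-9504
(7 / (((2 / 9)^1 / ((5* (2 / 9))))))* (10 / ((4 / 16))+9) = 1715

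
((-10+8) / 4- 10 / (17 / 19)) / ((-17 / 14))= 2779 / 289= 9.62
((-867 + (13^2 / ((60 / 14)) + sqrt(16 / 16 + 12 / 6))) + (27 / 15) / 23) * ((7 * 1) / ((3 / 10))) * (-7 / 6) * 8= 111909532 / 621 - 1960 * sqrt(3) / 9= 179831.38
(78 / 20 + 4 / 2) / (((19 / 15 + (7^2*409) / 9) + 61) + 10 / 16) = 2124 / 824281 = 0.00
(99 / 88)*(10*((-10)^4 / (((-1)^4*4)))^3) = 175781250000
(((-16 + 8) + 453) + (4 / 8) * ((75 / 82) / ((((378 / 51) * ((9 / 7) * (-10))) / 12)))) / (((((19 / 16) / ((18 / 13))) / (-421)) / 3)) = -349244760 / 533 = -655243.45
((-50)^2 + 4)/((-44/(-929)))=581554/11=52868.55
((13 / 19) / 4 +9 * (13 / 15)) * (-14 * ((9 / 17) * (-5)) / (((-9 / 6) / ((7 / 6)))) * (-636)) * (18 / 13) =65350908 / 323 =202324.79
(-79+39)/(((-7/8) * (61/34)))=10880/427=25.48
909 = 909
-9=-9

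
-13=-13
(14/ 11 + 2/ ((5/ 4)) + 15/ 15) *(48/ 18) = 568/ 55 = 10.33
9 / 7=1.29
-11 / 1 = -11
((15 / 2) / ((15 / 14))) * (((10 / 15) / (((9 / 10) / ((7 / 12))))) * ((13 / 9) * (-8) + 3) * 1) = -18865 / 729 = -25.88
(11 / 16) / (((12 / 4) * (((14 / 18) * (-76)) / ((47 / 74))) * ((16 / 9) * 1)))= -13959 / 10078208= -0.00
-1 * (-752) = 752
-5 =-5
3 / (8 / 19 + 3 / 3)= 2.11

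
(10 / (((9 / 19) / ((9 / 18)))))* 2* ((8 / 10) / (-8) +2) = 361 / 9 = 40.11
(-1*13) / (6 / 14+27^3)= -91 / 137784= -0.00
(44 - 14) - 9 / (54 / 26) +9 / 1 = 104 / 3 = 34.67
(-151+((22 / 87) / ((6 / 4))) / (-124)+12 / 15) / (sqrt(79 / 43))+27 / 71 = 27 / 71 - 6076396 * sqrt(3397) / 3195945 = -110.43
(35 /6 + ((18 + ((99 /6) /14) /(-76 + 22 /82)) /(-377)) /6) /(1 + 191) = 381869911 /12586129920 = 0.03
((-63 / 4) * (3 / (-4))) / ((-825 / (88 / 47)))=-63 / 2350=-0.03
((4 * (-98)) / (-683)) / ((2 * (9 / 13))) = 2548 / 6147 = 0.41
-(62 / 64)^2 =-961 / 1024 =-0.94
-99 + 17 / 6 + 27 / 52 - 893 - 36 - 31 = -164681 / 156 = -1055.65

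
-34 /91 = -0.37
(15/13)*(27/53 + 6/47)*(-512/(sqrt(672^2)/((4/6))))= -84640/226681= -0.37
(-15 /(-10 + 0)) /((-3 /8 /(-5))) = 20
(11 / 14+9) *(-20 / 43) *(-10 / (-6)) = -6850 / 903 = -7.59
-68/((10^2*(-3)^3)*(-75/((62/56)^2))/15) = -16337/2646000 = -0.01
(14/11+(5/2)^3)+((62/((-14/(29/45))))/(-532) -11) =21763283/3686760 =5.90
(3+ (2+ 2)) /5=7 /5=1.40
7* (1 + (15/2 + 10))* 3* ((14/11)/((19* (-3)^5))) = -1813/16929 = -0.11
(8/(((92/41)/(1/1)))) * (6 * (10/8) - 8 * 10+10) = -222.83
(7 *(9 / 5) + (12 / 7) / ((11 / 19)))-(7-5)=5221 / 385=13.56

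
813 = 813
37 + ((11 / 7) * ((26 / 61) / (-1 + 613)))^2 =631684675477 / 17072558244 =37.00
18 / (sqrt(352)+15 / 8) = -2160 / 22303+4608 * sqrt(22) / 22303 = 0.87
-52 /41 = -1.27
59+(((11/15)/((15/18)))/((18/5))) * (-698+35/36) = -180443/1620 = -111.38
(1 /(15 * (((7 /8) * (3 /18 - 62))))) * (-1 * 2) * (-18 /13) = -576 /168805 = -0.00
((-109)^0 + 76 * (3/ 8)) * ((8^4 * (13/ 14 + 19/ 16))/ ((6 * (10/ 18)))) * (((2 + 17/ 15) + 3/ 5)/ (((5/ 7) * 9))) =16705024/ 375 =44546.73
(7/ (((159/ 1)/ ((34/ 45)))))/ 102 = 7/ 21465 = 0.00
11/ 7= 1.57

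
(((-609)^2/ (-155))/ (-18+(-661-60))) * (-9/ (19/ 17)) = -56744793/ 2176355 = -26.07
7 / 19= 0.37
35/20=7/4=1.75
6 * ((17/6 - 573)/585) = -3421/585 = -5.85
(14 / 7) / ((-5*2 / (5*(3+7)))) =-10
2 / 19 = 0.11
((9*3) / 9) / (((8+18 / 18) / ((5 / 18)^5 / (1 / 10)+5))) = 4739545 / 2834352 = 1.67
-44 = -44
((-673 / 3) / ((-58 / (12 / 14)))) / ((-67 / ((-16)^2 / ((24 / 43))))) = -926048 / 40803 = -22.70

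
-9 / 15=-3 / 5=-0.60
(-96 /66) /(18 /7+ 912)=-56 /35211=-0.00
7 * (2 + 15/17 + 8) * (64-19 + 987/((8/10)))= 6623925/68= 97410.66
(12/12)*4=4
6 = 6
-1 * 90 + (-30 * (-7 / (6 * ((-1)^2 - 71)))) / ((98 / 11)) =-17651 / 196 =-90.06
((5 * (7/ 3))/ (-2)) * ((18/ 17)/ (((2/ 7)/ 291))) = -213885/ 34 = -6290.74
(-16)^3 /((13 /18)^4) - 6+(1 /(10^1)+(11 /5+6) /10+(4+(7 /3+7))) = -32230947941 /2142075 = -15046.60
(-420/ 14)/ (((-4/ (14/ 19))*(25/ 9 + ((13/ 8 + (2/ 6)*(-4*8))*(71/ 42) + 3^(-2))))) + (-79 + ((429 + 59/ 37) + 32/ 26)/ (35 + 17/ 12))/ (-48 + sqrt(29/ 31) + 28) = 742793*sqrt(899)/ 136860373 + 129043832468/ 44205900479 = 3.08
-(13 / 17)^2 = -169 / 289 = -0.58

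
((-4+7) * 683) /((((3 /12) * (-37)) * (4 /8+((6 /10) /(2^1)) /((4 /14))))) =-163920 /1147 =-142.91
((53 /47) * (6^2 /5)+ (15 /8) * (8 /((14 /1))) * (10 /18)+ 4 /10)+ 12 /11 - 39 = -3126241 /108570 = -28.79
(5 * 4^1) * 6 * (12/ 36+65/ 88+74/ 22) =5855/ 11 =532.27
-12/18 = -2/3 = -0.67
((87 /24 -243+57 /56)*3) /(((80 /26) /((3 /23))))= -390429 /12880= -30.31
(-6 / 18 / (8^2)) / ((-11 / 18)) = 3 / 352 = 0.01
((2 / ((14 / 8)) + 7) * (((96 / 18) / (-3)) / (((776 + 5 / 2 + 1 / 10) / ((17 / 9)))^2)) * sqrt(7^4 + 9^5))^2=3549352000000 / 7957021958983881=0.00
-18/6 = -3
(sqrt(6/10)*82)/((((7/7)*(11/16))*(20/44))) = 1312*sqrt(15)/25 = 203.25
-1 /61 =-0.02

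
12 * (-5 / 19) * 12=-720 / 19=-37.89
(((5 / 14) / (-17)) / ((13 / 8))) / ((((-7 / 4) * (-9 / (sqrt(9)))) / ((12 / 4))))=-80 / 10829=-0.01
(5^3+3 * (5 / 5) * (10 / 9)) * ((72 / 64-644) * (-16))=3960110 / 3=1320036.67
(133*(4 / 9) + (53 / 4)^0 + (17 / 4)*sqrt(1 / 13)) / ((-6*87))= -0.12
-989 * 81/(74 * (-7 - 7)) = 77.33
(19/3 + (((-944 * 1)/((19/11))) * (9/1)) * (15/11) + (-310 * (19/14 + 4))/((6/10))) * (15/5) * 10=-284066.77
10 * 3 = 30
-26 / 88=-0.30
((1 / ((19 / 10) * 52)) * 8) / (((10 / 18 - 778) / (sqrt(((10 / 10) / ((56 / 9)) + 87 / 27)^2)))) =-0.00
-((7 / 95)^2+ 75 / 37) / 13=-678688 / 4341025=-0.16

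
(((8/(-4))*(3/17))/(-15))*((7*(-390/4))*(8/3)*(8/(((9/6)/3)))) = -11648/17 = -685.18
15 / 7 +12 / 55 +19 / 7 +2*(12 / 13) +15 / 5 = 49657 / 5005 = 9.92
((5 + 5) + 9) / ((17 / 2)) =38 / 17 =2.24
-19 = -19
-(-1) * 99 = 99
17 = 17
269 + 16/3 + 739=3040/3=1013.33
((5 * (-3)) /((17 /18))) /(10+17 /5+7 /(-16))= -21600 /17629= -1.23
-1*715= -715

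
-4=-4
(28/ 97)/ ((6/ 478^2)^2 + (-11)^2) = 365434567792/ 153182340078541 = 0.00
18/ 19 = 0.95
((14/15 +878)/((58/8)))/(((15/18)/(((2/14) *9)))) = 949248/5075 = 187.04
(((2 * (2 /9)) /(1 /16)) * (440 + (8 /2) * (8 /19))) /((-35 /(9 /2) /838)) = -225039872 /665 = -338405.82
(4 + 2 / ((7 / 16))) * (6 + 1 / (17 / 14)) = 6960 / 119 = 58.49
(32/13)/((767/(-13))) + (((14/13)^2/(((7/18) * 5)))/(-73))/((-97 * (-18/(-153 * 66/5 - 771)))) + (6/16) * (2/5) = 856701589/7060465100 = 0.12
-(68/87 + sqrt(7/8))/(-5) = 68/435 + sqrt(14)/20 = 0.34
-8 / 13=-0.62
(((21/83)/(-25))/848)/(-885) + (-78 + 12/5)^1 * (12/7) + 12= -61044043193/519082000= -117.60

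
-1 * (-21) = 21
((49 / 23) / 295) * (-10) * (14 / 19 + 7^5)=-31296006 / 25783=-1213.82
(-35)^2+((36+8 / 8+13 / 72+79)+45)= 99805 / 72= 1386.18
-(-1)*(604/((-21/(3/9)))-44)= -3376/63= -53.59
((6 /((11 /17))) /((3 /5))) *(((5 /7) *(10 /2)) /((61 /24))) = 102000 /4697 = 21.72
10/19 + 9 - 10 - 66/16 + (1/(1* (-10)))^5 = -8737519/1900000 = -4.60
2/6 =1/3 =0.33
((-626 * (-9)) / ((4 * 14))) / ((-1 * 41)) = -2817 / 1148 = -2.45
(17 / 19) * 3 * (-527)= -26877 / 19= -1414.58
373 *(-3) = -1119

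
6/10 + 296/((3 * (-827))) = 5963/12405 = 0.48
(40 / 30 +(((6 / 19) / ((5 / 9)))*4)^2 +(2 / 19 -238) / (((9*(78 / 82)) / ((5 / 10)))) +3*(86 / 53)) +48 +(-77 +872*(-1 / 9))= -21559378657 / 167892075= -128.41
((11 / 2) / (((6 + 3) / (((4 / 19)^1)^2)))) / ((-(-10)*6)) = 22 / 48735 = 0.00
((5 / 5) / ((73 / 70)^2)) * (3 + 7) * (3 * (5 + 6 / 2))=1176000 / 5329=220.68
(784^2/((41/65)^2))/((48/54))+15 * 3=2921612445/1681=1738020.49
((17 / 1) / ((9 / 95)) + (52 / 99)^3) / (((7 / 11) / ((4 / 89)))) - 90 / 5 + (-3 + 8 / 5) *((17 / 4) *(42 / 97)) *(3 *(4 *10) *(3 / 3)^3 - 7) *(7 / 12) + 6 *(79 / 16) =-15513169479613 / 106611161580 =-145.51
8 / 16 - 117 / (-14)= 62 / 7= 8.86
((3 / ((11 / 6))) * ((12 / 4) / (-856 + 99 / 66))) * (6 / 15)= -216 / 93995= -0.00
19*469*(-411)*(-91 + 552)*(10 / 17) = -16883760810 / 17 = -993162400.59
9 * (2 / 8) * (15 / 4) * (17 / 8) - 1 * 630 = -78345 / 128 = -612.07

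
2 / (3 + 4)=2 / 7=0.29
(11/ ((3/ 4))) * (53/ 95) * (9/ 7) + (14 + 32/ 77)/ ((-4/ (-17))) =1050237/ 14630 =71.79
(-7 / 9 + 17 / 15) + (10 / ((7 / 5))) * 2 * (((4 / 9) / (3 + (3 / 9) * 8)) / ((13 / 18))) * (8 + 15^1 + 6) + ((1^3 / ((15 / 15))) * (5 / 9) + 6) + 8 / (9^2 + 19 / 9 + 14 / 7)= 1386329951 / 26662545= 52.00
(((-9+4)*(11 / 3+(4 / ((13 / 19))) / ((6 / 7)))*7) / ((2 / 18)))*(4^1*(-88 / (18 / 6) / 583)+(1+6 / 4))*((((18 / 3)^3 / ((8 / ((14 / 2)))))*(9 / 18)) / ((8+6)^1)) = -282535155 / 5512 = -51258.19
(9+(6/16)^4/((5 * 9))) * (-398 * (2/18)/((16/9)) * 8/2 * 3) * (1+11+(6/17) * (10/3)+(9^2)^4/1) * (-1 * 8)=80529894098284653/87040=925205584768.90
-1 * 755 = -755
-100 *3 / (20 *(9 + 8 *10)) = -15 / 89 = -0.17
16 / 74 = 8 / 37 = 0.22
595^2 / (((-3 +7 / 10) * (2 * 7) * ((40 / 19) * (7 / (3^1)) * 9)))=-248.69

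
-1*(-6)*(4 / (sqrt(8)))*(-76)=-456*sqrt(2)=-644.88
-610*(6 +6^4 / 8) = -102480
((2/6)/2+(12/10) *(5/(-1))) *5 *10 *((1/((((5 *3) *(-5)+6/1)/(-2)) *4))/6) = -875/2484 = -0.35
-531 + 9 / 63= -3716 / 7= -530.86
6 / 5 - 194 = -964 / 5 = -192.80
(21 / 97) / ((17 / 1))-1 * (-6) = 9915 / 1649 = 6.01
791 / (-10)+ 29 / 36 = -14093 / 180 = -78.29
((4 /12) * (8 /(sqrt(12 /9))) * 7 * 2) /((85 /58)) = 3248 * sqrt(3) /255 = 22.06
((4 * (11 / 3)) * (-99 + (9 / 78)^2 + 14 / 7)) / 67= -721193 / 33969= -21.23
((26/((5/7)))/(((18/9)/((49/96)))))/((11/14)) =31213/2640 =11.82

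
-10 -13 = -23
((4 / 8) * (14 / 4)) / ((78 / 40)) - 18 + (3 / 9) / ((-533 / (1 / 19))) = -173198 / 10127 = -17.10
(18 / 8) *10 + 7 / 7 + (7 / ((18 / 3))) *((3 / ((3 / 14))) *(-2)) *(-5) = 1121 / 6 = 186.83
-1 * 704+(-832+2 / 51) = -78334 / 51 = -1535.96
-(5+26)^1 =-31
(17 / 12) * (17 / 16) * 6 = 289 / 32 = 9.03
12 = 12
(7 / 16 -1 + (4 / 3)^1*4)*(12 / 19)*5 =1145 / 76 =15.07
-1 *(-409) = 409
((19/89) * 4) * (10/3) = 760/267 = 2.85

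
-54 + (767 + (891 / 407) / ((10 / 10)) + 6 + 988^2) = 36144012 / 37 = 976865.19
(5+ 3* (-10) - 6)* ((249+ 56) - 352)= 1457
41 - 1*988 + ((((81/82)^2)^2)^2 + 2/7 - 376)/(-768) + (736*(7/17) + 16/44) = -1321548513561619294123933/2054999334896151232512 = -643.09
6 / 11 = 0.55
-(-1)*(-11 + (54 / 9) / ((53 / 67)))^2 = 32761 / 2809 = 11.66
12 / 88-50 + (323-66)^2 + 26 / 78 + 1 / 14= 15245894 / 231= 65999.54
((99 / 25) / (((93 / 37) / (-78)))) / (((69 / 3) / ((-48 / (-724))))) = -1142856 / 3226325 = -0.35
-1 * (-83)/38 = 83/38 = 2.18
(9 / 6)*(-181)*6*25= -40725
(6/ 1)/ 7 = 6/ 7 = 0.86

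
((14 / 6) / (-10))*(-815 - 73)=207.20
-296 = -296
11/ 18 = 0.61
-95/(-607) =95/607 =0.16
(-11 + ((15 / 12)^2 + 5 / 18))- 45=-7799 / 144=-54.16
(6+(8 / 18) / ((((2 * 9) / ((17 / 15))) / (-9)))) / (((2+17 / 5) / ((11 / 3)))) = 8536 / 2187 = 3.90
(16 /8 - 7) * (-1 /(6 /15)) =12.50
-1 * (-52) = 52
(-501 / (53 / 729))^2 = 133392222441 / 2809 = 47487441.24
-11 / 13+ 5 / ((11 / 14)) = 789 / 143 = 5.52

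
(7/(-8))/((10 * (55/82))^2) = -11767/605000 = -0.02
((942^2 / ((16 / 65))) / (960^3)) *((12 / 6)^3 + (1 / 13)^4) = 1877341787 / 57593036800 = 0.03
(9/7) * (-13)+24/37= -4161/259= -16.07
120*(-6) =-720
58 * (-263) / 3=-15254 / 3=-5084.67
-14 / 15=-0.93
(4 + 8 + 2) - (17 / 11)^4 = 121453 / 14641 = 8.30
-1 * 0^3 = 0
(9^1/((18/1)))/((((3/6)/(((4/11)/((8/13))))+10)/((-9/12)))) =-13/376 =-0.03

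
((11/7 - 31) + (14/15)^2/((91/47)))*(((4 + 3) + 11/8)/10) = -19876823/819000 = -24.27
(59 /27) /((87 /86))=5074 /2349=2.16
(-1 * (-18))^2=324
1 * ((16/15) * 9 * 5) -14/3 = 130/3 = 43.33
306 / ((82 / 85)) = 317.20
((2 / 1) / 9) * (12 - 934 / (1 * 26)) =-622 / 117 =-5.32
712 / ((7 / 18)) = 12816 / 7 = 1830.86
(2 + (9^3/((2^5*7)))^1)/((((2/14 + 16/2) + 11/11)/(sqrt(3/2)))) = 1177*sqrt(6)/4096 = 0.70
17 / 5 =3.40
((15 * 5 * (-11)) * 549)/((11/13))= -535275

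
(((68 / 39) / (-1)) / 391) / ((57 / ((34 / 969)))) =-8 / 2914353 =-0.00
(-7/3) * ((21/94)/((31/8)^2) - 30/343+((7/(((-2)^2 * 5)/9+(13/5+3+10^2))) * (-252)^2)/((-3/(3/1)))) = 9620.00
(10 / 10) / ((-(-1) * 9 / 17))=1.89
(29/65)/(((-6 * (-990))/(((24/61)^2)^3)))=51314688/184185338340575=0.00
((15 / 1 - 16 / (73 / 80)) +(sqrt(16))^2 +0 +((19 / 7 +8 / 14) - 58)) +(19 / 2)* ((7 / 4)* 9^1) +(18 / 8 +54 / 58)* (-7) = 10208421 / 118552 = 86.11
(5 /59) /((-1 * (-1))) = 0.08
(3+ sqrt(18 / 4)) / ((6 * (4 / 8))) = sqrt(2) / 2+ 1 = 1.71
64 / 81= 0.79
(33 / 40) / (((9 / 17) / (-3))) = -4.68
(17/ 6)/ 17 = 0.17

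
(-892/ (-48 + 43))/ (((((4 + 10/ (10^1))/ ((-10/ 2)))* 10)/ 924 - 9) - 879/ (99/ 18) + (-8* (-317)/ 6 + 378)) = 0.28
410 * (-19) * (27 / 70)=-21033 / 7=-3004.71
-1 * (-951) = 951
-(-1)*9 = 9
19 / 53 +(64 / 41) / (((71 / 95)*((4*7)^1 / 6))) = 870523 / 1079981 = 0.81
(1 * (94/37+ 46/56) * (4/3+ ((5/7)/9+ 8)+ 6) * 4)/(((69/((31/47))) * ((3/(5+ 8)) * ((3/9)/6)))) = 302876262/1959853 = 154.54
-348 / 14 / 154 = -87 / 539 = -0.16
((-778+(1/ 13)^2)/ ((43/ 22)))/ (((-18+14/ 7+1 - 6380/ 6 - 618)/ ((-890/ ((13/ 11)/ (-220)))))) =2670018476400/ 68680417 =38875.98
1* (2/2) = 1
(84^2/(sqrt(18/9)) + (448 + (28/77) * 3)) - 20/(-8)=9935/22 + 3528 * sqrt(2)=5440.94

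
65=65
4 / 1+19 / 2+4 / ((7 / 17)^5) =11812645 / 33614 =351.42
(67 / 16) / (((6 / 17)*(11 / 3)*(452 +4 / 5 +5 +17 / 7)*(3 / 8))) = 39865 / 2126256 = 0.02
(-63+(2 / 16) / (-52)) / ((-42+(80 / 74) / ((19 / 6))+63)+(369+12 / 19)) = -969733 / 6017856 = -0.16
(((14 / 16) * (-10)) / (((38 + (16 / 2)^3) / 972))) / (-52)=1701 / 5720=0.30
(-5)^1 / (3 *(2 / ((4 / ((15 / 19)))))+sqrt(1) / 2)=-95 / 32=-2.97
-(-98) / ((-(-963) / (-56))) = -5488 / 963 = -5.70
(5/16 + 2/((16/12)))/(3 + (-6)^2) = 29/624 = 0.05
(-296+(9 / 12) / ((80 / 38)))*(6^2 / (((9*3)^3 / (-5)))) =47303 / 17496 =2.70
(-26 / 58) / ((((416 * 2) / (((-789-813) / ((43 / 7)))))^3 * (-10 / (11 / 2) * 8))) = -1939029218973 / 2042960580444160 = -0.00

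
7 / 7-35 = -34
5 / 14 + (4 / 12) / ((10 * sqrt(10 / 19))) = sqrt(190) / 300 + 5 / 14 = 0.40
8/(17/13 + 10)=104/147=0.71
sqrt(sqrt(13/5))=1.27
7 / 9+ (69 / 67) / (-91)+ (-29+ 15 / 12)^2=676763161 / 877968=770.83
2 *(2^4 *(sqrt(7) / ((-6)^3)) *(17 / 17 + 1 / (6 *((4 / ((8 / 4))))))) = -13 *sqrt(7) / 81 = -0.42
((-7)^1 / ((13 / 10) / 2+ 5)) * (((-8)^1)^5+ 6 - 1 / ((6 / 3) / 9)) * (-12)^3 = -7926871680 / 113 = -70149306.90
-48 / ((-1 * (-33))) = -16 / 11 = -1.45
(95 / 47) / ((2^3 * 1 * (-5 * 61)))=-19 / 22936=-0.00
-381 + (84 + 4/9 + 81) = -1940/9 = -215.56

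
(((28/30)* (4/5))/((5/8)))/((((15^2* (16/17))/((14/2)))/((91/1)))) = 303212/84375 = 3.59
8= 8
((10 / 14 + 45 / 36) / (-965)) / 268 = -11 / 1448272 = -0.00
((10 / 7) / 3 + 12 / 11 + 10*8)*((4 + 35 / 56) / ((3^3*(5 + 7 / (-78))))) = 4531501 / 1592514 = 2.85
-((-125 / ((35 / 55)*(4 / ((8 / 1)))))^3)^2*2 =-865020019531250000000 / 117649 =-7352548848959617.17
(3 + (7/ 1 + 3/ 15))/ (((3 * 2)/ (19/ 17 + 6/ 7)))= 47/ 14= 3.36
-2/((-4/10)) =5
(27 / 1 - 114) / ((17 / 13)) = -1131 / 17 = -66.53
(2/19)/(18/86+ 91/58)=4988/84265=0.06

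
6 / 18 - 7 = -20 / 3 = -6.67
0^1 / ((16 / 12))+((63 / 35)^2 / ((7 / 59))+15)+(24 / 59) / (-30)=42.30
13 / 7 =1.86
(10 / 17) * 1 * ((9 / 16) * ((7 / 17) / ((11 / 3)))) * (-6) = -2835 / 12716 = -0.22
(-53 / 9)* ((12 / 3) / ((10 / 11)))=-1166 / 45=-25.91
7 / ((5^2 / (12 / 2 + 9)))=21 / 5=4.20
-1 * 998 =-998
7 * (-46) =-322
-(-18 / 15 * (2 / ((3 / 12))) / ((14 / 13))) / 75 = 104 / 875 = 0.12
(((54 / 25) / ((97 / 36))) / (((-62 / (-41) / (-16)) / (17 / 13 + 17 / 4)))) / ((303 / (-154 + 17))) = 2103813648 / 98704775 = 21.31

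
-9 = -9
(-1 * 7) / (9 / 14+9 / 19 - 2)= 1862 / 235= 7.92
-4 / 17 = -0.24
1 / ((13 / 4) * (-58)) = -2 / 377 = -0.01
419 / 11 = 38.09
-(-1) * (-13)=-13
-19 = -19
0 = 0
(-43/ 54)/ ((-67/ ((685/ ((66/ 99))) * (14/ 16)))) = 206185/ 19296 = 10.69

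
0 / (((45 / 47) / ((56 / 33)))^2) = 0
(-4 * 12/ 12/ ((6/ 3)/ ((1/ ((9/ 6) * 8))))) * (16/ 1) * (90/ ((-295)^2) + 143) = -381.34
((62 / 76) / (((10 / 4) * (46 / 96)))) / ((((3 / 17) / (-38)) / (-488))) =8229632 / 115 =71562.02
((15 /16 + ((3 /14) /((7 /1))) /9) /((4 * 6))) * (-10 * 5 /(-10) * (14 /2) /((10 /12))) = 2213 /1344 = 1.65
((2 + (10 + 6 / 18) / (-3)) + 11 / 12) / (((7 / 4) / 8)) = -152 / 63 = -2.41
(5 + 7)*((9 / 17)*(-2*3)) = -648 / 17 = -38.12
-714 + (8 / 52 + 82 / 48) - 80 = -247147 / 312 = -792.14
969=969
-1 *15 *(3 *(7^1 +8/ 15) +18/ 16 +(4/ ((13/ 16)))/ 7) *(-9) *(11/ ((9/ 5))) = 14671635/ 728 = 20153.34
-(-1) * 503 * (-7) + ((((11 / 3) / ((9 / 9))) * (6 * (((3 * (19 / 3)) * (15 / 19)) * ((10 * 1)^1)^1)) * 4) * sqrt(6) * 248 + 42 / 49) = -24641 / 7 + 3273600 * sqrt(6) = 8015129.48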